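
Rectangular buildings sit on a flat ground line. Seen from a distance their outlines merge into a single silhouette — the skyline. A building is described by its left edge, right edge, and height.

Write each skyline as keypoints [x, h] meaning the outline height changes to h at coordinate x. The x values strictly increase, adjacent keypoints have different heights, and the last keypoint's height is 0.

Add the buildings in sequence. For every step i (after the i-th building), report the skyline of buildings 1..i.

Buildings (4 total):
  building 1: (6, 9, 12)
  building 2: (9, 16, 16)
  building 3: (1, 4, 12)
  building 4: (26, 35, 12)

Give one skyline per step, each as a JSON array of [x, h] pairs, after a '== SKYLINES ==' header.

== SKYLINES ==
[[6,12],[9,0]]
[[6,12],[9,16],[16,0]]
[[1,12],[4,0],[6,12],[9,16],[16,0]]
[[1,12],[4,0],[6,12],[9,16],[16,0],[26,12],[35,0]]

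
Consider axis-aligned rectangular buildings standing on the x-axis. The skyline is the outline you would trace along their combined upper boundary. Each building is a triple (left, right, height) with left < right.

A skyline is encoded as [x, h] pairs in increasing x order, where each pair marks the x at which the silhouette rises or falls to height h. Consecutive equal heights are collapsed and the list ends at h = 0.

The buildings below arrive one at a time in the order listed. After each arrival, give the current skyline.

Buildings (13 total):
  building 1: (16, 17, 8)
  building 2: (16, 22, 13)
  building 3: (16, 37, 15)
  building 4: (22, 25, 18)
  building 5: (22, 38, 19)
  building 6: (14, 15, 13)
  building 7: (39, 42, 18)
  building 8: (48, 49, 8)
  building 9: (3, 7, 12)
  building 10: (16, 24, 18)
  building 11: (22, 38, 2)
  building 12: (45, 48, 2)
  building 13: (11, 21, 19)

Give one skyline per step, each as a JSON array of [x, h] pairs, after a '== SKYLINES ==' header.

== SKYLINES ==
[[16,8],[17,0]]
[[16,13],[22,0]]
[[16,15],[37,0]]
[[16,15],[22,18],[25,15],[37,0]]
[[16,15],[22,19],[38,0]]
[[14,13],[15,0],[16,15],[22,19],[38,0]]
[[14,13],[15,0],[16,15],[22,19],[38,0],[39,18],[42,0]]
[[14,13],[15,0],[16,15],[22,19],[38,0],[39,18],[42,0],[48,8],[49,0]]
[[3,12],[7,0],[14,13],[15,0],[16,15],[22,19],[38,0],[39,18],[42,0],[48,8],[49,0]]
[[3,12],[7,0],[14,13],[15,0],[16,18],[22,19],[38,0],[39,18],[42,0],[48,8],[49,0]]
[[3,12],[7,0],[14,13],[15,0],[16,18],[22,19],[38,0],[39,18],[42,0],[48,8],[49,0]]
[[3,12],[7,0],[14,13],[15,0],[16,18],[22,19],[38,0],[39,18],[42,0],[45,2],[48,8],[49,0]]
[[3,12],[7,0],[11,19],[21,18],[22,19],[38,0],[39,18],[42,0],[45,2],[48,8],[49,0]]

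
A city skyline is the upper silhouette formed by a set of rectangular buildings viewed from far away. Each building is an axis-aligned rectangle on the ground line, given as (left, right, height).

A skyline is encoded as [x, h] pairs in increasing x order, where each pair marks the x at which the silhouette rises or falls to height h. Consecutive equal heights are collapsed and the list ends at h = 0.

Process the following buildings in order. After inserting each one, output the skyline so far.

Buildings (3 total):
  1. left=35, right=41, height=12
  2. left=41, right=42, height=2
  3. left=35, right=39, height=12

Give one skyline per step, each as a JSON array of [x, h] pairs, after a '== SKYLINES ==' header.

== SKYLINES ==
[[35,12],[41,0]]
[[35,12],[41,2],[42,0]]
[[35,12],[41,2],[42,0]]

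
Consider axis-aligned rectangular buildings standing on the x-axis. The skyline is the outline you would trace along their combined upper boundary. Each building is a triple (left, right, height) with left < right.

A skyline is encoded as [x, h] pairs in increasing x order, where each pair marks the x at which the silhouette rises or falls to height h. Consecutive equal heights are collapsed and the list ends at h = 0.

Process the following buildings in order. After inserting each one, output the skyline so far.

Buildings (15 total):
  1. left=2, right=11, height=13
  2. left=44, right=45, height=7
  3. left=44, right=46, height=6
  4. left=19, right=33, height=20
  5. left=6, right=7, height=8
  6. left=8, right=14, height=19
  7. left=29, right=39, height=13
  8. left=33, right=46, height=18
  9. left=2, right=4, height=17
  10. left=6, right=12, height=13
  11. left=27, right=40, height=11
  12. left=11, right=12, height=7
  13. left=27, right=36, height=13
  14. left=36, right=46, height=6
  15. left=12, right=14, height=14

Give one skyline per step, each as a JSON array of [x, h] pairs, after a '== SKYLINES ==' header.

== SKYLINES ==
[[2,13],[11,0]]
[[2,13],[11,0],[44,7],[45,0]]
[[2,13],[11,0],[44,7],[45,6],[46,0]]
[[2,13],[11,0],[19,20],[33,0],[44,7],[45,6],[46,0]]
[[2,13],[11,0],[19,20],[33,0],[44,7],[45,6],[46,0]]
[[2,13],[8,19],[14,0],[19,20],[33,0],[44,7],[45,6],[46,0]]
[[2,13],[8,19],[14,0],[19,20],[33,13],[39,0],[44,7],[45,6],[46,0]]
[[2,13],[8,19],[14,0],[19,20],[33,18],[46,0]]
[[2,17],[4,13],[8,19],[14,0],[19,20],[33,18],[46,0]]
[[2,17],[4,13],[8,19],[14,0],[19,20],[33,18],[46,0]]
[[2,17],[4,13],[8,19],[14,0],[19,20],[33,18],[46,0]]
[[2,17],[4,13],[8,19],[14,0],[19,20],[33,18],[46,0]]
[[2,17],[4,13],[8,19],[14,0],[19,20],[33,18],[46,0]]
[[2,17],[4,13],[8,19],[14,0],[19,20],[33,18],[46,0]]
[[2,17],[4,13],[8,19],[14,0],[19,20],[33,18],[46,0]]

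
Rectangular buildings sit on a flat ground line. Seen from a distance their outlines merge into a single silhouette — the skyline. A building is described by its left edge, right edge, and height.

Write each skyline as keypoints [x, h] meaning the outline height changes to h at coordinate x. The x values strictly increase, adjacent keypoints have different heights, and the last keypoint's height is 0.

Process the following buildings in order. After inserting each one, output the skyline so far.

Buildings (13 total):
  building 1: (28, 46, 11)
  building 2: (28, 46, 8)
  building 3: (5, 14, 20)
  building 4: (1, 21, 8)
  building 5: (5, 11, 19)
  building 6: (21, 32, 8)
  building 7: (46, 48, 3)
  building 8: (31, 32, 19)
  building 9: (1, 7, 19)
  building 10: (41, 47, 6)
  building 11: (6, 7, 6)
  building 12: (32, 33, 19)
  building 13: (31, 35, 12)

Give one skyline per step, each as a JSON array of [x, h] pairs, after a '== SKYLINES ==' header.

== SKYLINES ==
[[28,11],[46,0]]
[[28,11],[46,0]]
[[5,20],[14,0],[28,11],[46,0]]
[[1,8],[5,20],[14,8],[21,0],[28,11],[46,0]]
[[1,8],[5,20],[14,8],[21,0],[28,11],[46,0]]
[[1,8],[5,20],[14,8],[28,11],[46,0]]
[[1,8],[5,20],[14,8],[28,11],[46,3],[48,0]]
[[1,8],[5,20],[14,8],[28,11],[31,19],[32,11],[46,3],[48,0]]
[[1,19],[5,20],[14,8],[28,11],[31,19],[32,11],[46,3],[48,0]]
[[1,19],[5,20],[14,8],[28,11],[31,19],[32,11],[46,6],[47,3],[48,0]]
[[1,19],[5,20],[14,8],[28,11],[31,19],[32,11],[46,6],[47,3],[48,0]]
[[1,19],[5,20],[14,8],[28,11],[31,19],[33,11],[46,6],[47,3],[48,0]]
[[1,19],[5,20],[14,8],[28,11],[31,19],[33,12],[35,11],[46,6],[47,3],[48,0]]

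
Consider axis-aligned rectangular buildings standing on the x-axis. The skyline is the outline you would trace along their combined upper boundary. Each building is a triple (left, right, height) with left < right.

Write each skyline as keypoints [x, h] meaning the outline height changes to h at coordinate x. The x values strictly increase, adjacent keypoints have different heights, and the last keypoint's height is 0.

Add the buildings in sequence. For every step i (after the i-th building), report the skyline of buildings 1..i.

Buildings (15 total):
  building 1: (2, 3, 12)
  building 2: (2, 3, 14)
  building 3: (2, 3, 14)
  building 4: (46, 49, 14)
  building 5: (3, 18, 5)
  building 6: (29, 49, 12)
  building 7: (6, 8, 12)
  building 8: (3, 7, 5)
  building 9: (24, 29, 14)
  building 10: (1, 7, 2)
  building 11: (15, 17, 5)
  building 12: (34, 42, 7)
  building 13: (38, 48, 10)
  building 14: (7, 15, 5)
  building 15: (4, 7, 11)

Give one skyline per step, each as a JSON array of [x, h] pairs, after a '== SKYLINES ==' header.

== SKYLINES ==
[[2,12],[3,0]]
[[2,14],[3,0]]
[[2,14],[3,0]]
[[2,14],[3,0],[46,14],[49,0]]
[[2,14],[3,5],[18,0],[46,14],[49,0]]
[[2,14],[3,5],[18,0],[29,12],[46,14],[49,0]]
[[2,14],[3,5],[6,12],[8,5],[18,0],[29,12],[46,14],[49,0]]
[[2,14],[3,5],[6,12],[8,5],[18,0],[29,12],[46,14],[49,0]]
[[2,14],[3,5],[6,12],[8,5],[18,0],[24,14],[29,12],[46,14],[49,0]]
[[1,2],[2,14],[3,5],[6,12],[8,5],[18,0],[24,14],[29,12],[46,14],[49,0]]
[[1,2],[2,14],[3,5],[6,12],[8,5],[18,0],[24,14],[29,12],[46,14],[49,0]]
[[1,2],[2,14],[3,5],[6,12],[8,5],[18,0],[24,14],[29,12],[46,14],[49,0]]
[[1,2],[2,14],[3,5],[6,12],[8,5],[18,0],[24,14],[29,12],[46,14],[49,0]]
[[1,2],[2,14],[3,5],[6,12],[8,5],[18,0],[24,14],[29,12],[46,14],[49,0]]
[[1,2],[2,14],[3,5],[4,11],[6,12],[8,5],[18,0],[24,14],[29,12],[46,14],[49,0]]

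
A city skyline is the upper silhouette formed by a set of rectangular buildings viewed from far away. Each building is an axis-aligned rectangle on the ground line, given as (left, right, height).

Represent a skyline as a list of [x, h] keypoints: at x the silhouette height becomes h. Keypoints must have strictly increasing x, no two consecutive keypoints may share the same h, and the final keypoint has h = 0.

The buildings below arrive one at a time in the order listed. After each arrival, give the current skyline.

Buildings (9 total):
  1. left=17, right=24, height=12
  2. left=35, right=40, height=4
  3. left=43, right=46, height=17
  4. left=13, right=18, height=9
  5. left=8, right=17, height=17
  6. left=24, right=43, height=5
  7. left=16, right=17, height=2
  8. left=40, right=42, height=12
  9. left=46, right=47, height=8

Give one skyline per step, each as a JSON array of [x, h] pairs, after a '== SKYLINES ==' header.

== SKYLINES ==
[[17,12],[24,0]]
[[17,12],[24,0],[35,4],[40,0]]
[[17,12],[24,0],[35,4],[40,0],[43,17],[46,0]]
[[13,9],[17,12],[24,0],[35,4],[40,0],[43,17],[46,0]]
[[8,17],[17,12],[24,0],[35,4],[40,0],[43,17],[46,0]]
[[8,17],[17,12],[24,5],[43,17],[46,0]]
[[8,17],[17,12],[24,5],[43,17],[46,0]]
[[8,17],[17,12],[24,5],[40,12],[42,5],[43,17],[46,0]]
[[8,17],[17,12],[24,5],[40,12],[42,5],[43,17],[46,8],[47,0]]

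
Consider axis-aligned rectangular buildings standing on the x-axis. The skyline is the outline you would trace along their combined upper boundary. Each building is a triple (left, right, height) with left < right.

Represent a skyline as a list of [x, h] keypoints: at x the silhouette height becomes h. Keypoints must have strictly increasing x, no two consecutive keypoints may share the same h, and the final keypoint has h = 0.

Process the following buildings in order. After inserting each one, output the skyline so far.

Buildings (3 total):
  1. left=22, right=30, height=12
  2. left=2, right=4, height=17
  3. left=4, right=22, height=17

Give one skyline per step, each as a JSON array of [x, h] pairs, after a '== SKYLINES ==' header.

== SKYLINES ==
[[22,12],[30,0]]
[[2,17],[4,0],[22,12],[30,0]]
[[2,17],[22,12],[30,0]]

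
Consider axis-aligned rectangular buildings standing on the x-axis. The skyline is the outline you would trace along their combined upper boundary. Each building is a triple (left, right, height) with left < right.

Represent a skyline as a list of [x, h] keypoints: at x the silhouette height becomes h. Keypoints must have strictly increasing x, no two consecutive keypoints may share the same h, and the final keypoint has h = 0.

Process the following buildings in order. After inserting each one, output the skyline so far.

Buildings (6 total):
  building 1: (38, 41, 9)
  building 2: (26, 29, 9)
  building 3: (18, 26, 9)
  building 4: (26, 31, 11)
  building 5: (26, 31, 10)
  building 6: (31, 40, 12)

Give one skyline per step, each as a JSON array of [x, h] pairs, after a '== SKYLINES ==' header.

== SKYLINES ==
[[38,9],[41,0]]
[[26,9],[29,0],[38,9],[41,0]]
[[18,9],[29,0],[38,9],[41,0]]
[[18,9],[26,11],[31,0],[38,9],[41,0]]
[[18,9],[26,11],[31,0],[38,9],[41,0]]
[[18,9],[26,11],[31,12],[40,9],[41,0]]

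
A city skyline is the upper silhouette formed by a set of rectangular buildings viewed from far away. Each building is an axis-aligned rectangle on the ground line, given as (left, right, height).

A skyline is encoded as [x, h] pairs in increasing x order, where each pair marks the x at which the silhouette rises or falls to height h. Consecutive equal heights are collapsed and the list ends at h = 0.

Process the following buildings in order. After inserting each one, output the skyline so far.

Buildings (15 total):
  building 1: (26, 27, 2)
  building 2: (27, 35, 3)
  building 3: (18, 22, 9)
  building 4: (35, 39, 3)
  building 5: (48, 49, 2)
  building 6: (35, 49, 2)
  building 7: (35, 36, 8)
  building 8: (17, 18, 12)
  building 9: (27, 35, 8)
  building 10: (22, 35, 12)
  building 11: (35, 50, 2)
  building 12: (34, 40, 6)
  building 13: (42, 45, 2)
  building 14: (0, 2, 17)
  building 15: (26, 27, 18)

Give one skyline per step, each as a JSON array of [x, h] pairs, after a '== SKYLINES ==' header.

== SKYLINES ==
[[26,2],[27,0]]
[[26,2],[27,3],[35,0]]
[[18,9],[22,0],[26,2],[27,3],[35,0]]
[[18,9],[22,0],[26,2],[27,3],[39,0]]
[[18,9],[22,0],[26,2],[27,3],[39,0],[48,2],[49,0]]
[[18,9],[22,0],[26,2],[27,3],[39,2],[49,0]]
[[18,9],[22,0],[26,2],[27,3],[35,8],[36,3],[39,2],[49,0]]
[[17,12],[18,9],[22,0],[26,2],[27,3],[35,8],[36,3],[39,2],[49,0]]
[[17,12],[18,9],[22,0],[26,2],[27,8],[36,3],[39,2],[49,0]]
[[17,12],[18,9],[22,12],[35,8],[36,3],[39,2],[49,0]]
[[17,12],[18,9],[22,12],[35,8],[36,3],[39,2],[50,0]]
[[17,12],[18,9],[22,12],[35,8],[36,6],[40,2],[50,0]]
[[17,12],[18,9],[22,12],[35,8],[36,6],[40,2],[50,0]]
[[0,17],[2,0],[17,12],[18,9],[22,12],[35,8],[36,6],[40,2],[50,0]]
[[0,17],[2,0],[17,12],[18,9],[22,12],[26,18],[27,12],[35,8],[36,6],[40,2],[50,0]]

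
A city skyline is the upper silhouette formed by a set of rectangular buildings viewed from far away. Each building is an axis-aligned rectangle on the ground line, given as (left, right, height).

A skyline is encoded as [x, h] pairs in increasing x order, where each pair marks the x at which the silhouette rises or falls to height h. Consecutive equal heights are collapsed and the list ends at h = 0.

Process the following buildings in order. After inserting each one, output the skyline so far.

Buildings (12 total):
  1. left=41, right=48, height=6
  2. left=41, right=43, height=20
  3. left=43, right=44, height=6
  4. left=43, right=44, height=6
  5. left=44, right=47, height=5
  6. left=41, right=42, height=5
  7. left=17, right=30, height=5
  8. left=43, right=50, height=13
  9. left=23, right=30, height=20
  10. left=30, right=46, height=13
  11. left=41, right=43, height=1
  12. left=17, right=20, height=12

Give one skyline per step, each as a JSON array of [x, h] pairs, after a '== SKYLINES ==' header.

== SKYLINES ==
[[41,6],[48,0]]
[[41,20],[43,6],[48,0]]
[[41,20],[43,6],[48,0]]
[[41,20],[43,6],[48,0]]
[[41,20],[43,6],[48,0]]
[[41,20],[43,6],[48,0]]
[[17,5],[30,0],[41,20],[43,6],[48,0]]
[[17,5],[30,0],[41,20],[43,13],[50,0]]
[[17,5],[23,20],[30,0],[41,20],[43,13],[50,0]]
[[17,5],[23,20],[30,13],[41,20],[43,13],[50,0]]
[[17,5],[23,20],[30,13],[41,20],[43,13],[50,0]]
[[17,12],[20,5],[23,20],[30,13],[41,20],[43,13],[50,0]]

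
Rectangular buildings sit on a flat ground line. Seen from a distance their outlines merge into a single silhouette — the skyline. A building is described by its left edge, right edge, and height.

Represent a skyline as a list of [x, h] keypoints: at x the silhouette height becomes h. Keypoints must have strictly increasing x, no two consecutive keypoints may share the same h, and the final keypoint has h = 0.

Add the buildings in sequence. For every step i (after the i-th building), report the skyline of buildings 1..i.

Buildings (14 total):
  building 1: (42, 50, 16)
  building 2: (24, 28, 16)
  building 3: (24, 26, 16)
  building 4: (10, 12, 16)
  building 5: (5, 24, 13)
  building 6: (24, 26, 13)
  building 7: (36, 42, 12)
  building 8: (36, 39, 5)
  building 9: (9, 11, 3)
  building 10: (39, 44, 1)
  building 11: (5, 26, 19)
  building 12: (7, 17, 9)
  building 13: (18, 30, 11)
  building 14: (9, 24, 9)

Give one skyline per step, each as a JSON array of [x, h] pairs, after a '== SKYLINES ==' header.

== SKYLINES ==
[[42,16],[50,0]]
[[24,16],[28,0],[42,16],[50,0]]
[[24,16],[28,0],[42,16],[50,0]]
[[10,16],[12,0],[24,16],[28,0],[42,16],[50,0]]
[[5,13],[10,16],[12,13],[24,16],[28,0],[42,16],[50,0]]
[[5,13],[10,16],[12,13],[24,16],[28,0],[42,16],[50,0]]
[[5,13],[10,16],[12,13],[24,16],[28,0],[36,12],[42,16],[50,0]]
[[5,13],[10,16],[12,13],[24,16],[28,0],[36,12],[42,16],[50,0]]
[[5,13],[10,16],[12,13],[24,16],[28,0],[36,12],[42,16],[50,0]]
[[5,13],[10,16],[12,13],[24,16],[28,0],[36,12],[42,16],[50,0]]
[[5,19],[26,16],[28,0],[36,12],[42,16],[50,0]]
[[5,19],[26,16],[28,0],[36,12],[42,16],[50,0]]
[[5,19],[26,16],[28,11],[30,0],[36,12],[42,16],[50,0]]
[[5,19],[26,16],[28,11],[30,0],[36,12],[42,16],[50,0]]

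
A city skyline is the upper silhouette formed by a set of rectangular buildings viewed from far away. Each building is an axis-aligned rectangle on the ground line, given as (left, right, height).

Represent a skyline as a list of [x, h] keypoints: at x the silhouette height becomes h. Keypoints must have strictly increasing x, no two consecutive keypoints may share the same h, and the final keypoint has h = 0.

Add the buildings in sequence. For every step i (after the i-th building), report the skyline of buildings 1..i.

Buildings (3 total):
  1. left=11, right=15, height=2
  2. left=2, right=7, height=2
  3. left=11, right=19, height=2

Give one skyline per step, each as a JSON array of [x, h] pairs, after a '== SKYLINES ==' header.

== SKYLINES ==
[[11,2],[15,0]]
[[2,2],[7,0],[11,2],[15,0]]
[[2,2],[7,0],[11,2],[19,0]]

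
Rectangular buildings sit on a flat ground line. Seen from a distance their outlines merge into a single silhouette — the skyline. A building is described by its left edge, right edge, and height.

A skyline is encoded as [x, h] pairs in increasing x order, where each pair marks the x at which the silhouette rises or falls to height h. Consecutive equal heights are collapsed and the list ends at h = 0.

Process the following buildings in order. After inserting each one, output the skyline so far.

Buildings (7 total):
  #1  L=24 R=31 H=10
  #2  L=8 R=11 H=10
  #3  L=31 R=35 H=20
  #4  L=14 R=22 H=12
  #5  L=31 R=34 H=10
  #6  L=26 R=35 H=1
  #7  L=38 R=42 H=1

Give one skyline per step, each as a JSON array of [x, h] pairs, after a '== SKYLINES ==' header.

== SKYLINES ==
[[24,10],[31,0]]
[[8,10],[11,0],[24,10],[31,0]]
[[8,10],[11,0],[24,10],[31,20],[35,0]]
[[8,10],[11,0],[14,12],[22,0],[24,10],[31,20],[35,0]]
[[8,10],[11,0],[14,12],[22,0],[24,10],[31,20],[35,0]]
[[8,10],[11,0],[14,12],[22,0],[24,10],[31,20],[35,0]]
[[8,10],[11,0],[14,12],[22,0],[24,10],[31,20],[35,0],[38,1],[42,0]]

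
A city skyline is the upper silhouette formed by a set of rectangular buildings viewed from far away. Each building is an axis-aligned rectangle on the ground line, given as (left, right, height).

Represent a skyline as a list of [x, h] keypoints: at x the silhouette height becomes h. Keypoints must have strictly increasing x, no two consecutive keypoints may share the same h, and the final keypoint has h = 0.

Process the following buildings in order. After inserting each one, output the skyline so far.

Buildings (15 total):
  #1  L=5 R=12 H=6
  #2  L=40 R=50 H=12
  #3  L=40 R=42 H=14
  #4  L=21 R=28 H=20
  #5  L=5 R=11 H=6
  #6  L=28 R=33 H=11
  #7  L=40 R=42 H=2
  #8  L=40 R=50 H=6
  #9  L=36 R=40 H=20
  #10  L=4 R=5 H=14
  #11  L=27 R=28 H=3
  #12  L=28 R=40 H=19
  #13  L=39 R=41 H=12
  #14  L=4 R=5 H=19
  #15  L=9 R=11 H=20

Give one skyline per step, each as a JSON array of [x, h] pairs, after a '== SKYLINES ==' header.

== SKYLINES ==
[[5,6],[12,0]]
[[5,6],[12,0],[40,12],[50,0]]
[[5,6],[12,0],[40,14],[42,12],[50,0]]
[[5,6],[12,0],[21,20],[28,0],[40,14],[42,12],[50,0]]
[[5,6],[12,0],[21,20],[28,0],[40,14],[42,12],[50,0]]
[[5,6],[12,0],[21,20],[28,11],[33,0],[40,14],[42,12],[50,0]]
[[5,6],[12,0],[21,20],[28,11],[33,0],[40,14],[42,12],[50,0]]
[[5,6],[12,0],[21,20],[28,11],[33,0],[40,14],[42,12],[50,0]]
[[5,6],[12,0],[21,20],[28,11],[33,0],[36,20],[40,14],[42,12],[50,0]]
[[4,14],[5,6],[12,0],[21,20],[28,11],[33,0],[36,20],[40,14],[42,12],[50,0]]
[[4,14],[5,6],[12,0],[21,20],[28,11],[33,0],[36,20],[40,14],[42,12],[50,0]]
[[4,14],[5,6],[12,0],[21,20],[28,19],[36,20],[40,14],[42,12],[50,0]]
[[4,14],[5,6],[12,0],[21,20],[28,19],[36,20],[40,14],[42,12],[50,0]]
[[4,19],[5,6],[12,0],[21,20],[28,19],[36,20],[40,14],[42,12],[50,0]]
[[4,19],[5,6],[9,20],[11,6],[12,0],[21,20],[28,19],[36,20],[40,14],[42,12],[50,0]]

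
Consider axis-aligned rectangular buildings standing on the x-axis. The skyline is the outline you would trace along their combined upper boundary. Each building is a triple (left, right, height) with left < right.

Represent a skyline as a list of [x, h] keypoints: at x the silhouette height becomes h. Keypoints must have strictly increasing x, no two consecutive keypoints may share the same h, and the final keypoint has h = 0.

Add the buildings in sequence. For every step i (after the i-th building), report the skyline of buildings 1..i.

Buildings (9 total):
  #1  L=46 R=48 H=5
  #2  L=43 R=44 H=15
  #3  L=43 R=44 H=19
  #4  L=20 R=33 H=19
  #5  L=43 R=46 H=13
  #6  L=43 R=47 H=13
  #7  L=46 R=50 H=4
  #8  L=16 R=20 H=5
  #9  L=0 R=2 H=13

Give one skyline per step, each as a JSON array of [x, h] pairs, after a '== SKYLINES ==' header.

== SKYLINES ==
[[46,5],[48,0]]
[[43,15],[44,0],[46,5],[48,0]]
[[43,19],[44,0],[46,5],[48,0]]
[[20,19],[33,0],[43,19],[44,0],[46,5],[48,0]]
[[20,19],[33,0],[43,19],[44,13],[46,5],[48,0]]
[[20,19],[33,0],[43,19],[44,13],[47,5],[48,0]]
[[20,19],[33,0],[43,19],[44,13],[47,5],[48,4],[50,0]]
[[16,5],[20,19],[33,0],[43,19],[44,13],[47,5],[48,4],[50,0]]
[[0,13],[2,0],[16,5],[20,19],[33,0],[43,19],[44,13],[47,5],[48,4],[50,0]]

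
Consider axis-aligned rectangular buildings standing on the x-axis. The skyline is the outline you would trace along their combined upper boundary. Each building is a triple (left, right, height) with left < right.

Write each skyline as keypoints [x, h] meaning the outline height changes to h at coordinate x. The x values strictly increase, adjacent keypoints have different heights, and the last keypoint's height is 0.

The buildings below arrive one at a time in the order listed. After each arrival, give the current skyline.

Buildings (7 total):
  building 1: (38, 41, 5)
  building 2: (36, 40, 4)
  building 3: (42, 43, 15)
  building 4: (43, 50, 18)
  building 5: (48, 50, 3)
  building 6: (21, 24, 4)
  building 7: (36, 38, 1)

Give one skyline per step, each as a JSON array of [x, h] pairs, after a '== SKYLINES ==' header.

== SKYLINES ==
[[38,5],[41,0]]
[[36,4],[38,5],[41,0]]
[[36,4],[38,5],[41,0],[42,15],[43,0]]
[[36,4],[38,5],[41,0],[42,15],[43,18],[50,0]]
[[36,4],[38,5],[41,0],[42,15],[43,18],[50,0]]
[[21,4],[24,0],[36,4],[38,5],[41,0],[42,15],[43,18],[50,0]]
[[21,4],[24,0],[36,4],[38,5],[41,0],[42,15],[43,18],[50,0]]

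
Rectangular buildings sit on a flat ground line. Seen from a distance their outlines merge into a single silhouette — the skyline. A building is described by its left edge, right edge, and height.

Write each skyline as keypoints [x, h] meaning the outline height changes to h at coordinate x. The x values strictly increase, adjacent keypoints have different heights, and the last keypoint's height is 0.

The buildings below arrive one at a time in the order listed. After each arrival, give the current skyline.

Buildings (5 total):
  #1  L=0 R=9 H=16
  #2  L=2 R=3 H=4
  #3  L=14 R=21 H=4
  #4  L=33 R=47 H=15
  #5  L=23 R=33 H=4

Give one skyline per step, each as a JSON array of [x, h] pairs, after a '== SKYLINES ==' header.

== SKYLINES ==
[[0,16],[9,0]]
[[0,16],[9,0]]
[[0,16],[9,0],[14,4],[21,0]]
[[0,16],[9,0],[14,4],[21,0],[33,15],[47,0]]
[[0,16],[9,0],[14,4],[21,0],[23,4],[33,15],[47,0]]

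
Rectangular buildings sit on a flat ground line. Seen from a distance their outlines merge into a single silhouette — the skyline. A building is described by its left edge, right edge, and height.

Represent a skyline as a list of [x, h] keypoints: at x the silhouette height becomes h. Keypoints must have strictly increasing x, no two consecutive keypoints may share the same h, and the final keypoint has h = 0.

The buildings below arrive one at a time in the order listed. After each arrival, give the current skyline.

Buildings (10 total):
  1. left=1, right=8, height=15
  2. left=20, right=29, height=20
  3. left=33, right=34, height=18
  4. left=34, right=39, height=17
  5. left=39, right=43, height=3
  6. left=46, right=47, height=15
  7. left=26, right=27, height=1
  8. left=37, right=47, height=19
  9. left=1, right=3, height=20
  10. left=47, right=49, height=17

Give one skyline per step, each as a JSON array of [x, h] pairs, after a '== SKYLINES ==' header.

== SKYLINES ==
[[1,15],[8,0]]
[[1,15],[8,0],[20,20],[29,0]]
[[1,15],[8,0],[20,20],[29,0],[33,18],[34,0]]
[[1,15],[8,0],[20,20],[29,0],[33,18],[34,17],[39,0]]
[[1,15],[8,0],[20,20],[29,0],[33,18],[34,17],[39,3],[43,0]]
[[1,15],[8,0],[20,20],[29,0],[33,18],[34,17],[39,3],[43,0],[46,15],[47,0]]
[[1,15],[8,0],[20,20],[29,0],[33,18],[34,17],[39,3],[43,0],[46,15],[47,0]]
[[1,15],[8,0],[20,20],[29,0],[33,18],[34,17],[37,19],[47,0]]
[[1,20],[3,15],[8,0],[20,20],[29,0],[33,18],[34,17],[37,19],[47,0]]
[[1,20],[3,15],[8,0],[20,20],[29,0],[33,18],[34,17],[37,19],[47,17],[49,0]]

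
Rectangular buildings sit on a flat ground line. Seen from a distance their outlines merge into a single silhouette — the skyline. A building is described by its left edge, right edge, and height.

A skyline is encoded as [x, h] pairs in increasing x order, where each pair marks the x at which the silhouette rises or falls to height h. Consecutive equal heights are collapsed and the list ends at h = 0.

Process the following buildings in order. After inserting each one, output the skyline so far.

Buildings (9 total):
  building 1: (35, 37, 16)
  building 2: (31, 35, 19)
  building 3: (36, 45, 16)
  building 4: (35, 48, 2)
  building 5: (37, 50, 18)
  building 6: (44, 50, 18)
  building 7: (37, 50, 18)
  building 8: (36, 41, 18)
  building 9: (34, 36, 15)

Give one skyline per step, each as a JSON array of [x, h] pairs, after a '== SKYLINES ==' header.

== SKYLINES ==
[[35,16],[37,0]]
[[31,19],[35,16],[37,0]]
[[31,19],[35,16],[45,0]]
[[31,19],[35,16],[45,2],[48,0]]
[[31,19],[35,16],[37,18],[50,0]]
[[31,19],[35,16],[37,18],[50,0]]
[[31,19],[35,16],[37,18],[50,0]]
[[31,19],[35,16],[36,18],[50,0]]
[[31,19],[35,16],[36,18],[50,0]]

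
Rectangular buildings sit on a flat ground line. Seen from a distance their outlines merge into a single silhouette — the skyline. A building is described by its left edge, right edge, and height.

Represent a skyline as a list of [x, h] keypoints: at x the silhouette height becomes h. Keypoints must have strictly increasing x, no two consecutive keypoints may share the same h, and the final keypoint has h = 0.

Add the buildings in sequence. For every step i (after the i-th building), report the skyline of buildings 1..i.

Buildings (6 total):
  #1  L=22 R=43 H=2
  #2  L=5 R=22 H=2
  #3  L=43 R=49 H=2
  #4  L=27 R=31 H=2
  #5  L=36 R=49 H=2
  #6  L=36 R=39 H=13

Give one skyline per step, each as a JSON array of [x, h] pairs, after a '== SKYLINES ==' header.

== SKYLINES ==
[[22,2],[43,0]]
[[5,2],[43,0]]
[[5,2],[49,0]]
[[5,2],[49,0]]
[[5,2],[49,0]]
[[5,2],[36,13],[39,2],[49,0]]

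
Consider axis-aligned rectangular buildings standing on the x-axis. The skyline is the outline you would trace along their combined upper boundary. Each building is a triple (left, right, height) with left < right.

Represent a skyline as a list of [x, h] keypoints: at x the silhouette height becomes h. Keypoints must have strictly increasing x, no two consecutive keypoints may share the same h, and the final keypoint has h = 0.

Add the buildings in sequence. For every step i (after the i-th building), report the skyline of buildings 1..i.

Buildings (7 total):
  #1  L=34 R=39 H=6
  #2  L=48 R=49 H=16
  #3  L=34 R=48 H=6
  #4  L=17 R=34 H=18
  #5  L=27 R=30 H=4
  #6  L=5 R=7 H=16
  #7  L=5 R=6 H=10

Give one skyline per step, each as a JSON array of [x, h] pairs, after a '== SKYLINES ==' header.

== SKYLINES ==
[[34,6],[39,0]]
[[34,6],[39,0],[48,16],[49,0]]
[[34,6],[48,16],[49,0]]
[[17,18],[34,6],[48,16],[49,0]]
[[17,18],[34,6],[48,16],[49,0]]
[[5,16],[7,0],[17,18],[34,6],[48,16],[49,0]]
[[5,16],[7,0],[17,18],[34,6],[48,16],[49,0]]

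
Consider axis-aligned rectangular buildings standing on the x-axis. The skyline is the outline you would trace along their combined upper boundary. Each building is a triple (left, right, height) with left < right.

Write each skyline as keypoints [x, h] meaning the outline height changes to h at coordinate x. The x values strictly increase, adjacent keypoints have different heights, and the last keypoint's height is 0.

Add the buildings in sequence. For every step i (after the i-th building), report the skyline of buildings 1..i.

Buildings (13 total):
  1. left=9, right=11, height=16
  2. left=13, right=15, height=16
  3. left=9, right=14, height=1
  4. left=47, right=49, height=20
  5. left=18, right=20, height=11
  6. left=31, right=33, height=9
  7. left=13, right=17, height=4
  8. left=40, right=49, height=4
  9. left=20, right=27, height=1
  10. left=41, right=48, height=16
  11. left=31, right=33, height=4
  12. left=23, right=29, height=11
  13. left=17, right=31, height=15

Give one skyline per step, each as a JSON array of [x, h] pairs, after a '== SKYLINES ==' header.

== SKYLINES ==
[[9,16],[11,0]]
[[9,16],[11,0],[13,16],[15,0]]
[[9,16],[11,1],[13,16],[15,0]]
[[9,16],[11,1],[13,16],[15,0],[47,20],[49,0]]
[[9,16],[11,1],[13,16],[15,0],[18,11],[20,0],[47,20],[49,0]]
[[9,16],[11,1],[13,16],[15,0],[18,11],[20,0],[31,9],[33,0],[47,20],[49,0]]
[[9,16],[11,1],[13,16],[15,4],[17,0],[18,11],[20,0],[31,9],[33,0],[47,20],[49,0]]
[[9,16],[11,1],[13,16],[15,4],[17,0],[18,11],[20,0],[31,9],[33,0],[40,4],[47,20],[49,0]]
[[9,16],[11,1],[13,16],[15,4],[17,0],[18,11],[20,1],[27,0],[31,9],[33,0],[40,4],[47,20],[49,0]]
[[9,16],[11,1],[13,16],[15,4],[17,0],[18,11],[20,1],[27,0],[31,9],[33,0],[40,4],[41,16],[47,20],[49,0]]
[[9,16],[11,1],[13,16],[15,4],[17,0],[18,11],[20,1],[27,0],[31,9],[33,0],[40,4],[41,16],[47,20],[49,0]]
[[9,16],[11,1],[13,16],[15,4],[17,0],[18,11],[20,1],[23,11],[29,0],[31,9],[33,0],[40,4],[41,16],[47,20],[49,0]]
[[9,16],[11,1],[13,16],[15,4],[17,15],[31,9],[33,0],[40,4],[41,16],[47,20],[49,0]]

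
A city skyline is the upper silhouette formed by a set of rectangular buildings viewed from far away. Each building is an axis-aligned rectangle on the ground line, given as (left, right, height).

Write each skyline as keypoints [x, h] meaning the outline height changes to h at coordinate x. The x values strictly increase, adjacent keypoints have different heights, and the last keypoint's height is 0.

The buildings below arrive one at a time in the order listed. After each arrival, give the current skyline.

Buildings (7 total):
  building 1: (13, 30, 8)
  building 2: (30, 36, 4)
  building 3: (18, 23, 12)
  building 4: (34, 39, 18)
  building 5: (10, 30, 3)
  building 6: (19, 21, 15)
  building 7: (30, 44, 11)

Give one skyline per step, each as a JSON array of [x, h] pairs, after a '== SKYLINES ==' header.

== SKYLINES ==
[[13,8],[30,0]]
[[13,8],[30,4],[36,0]]
[[13,8],[18,12],[23,8],[30,4],[36,0]]
[[13,8],[18,12],[23,8],[30,4],[34,18],[39,0]]
[[10,3],[13,8],[18,12],[23,8],[30,4],[34,18],[39,0]]
[[10,3],[13,8],[18,12],[19,15],[21,12],[23,8],[30,4],[34,18],[39,0]]
[[10,3],[13,8],[18,12],[19,15],[21,12],[23,8],[30,11],[34,18],[39,11],[44,0]]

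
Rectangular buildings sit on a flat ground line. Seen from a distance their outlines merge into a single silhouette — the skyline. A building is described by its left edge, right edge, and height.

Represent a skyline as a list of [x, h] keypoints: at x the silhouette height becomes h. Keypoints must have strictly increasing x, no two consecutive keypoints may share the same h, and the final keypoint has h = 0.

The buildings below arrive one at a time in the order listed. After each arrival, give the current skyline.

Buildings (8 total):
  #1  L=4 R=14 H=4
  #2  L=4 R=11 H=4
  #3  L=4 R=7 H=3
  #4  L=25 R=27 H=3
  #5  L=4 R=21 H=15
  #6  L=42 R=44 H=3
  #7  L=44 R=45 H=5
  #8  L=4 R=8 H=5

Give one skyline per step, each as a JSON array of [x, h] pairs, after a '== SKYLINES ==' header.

== SKYLINES ==
[[4,4],[14,0]]
[[4,4],[14,0]]
[[4,4],[14,0]]
[[4,4],[14,0],[25,3],[27,0]]
[[4,15],[21,0],[25,3],[27,0]]
[[4,15],[21,0],[25,3],[27,0],[42,3],[44,0]]
[[4,15],[21,0],[25,3],[27,0],[42,3],[44,5],[45,0]]
[[4,15],[21,0],[25,3],[27,0],[42,3],[44,5],[45,0]]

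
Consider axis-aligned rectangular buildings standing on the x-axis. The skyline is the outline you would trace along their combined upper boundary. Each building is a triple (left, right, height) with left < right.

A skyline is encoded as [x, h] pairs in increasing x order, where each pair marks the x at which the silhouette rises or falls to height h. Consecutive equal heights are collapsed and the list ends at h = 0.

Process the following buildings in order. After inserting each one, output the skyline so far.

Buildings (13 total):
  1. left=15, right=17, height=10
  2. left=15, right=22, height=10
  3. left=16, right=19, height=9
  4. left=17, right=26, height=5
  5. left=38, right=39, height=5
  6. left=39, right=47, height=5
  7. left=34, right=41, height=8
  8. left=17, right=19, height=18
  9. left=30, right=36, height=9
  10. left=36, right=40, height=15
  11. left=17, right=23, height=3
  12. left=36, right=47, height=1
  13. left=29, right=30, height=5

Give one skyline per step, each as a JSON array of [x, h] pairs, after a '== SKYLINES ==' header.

== SKYLINES ==
[[15,10],[17,0]]
[[15,10],[22,0]]
[[15,10],[22,0]]
[[15,10],[22,5],[26,0]]
[[15,10],[22,5],[26,0],[38,5],[39,0]]
[[15,10],[22,5],[26,0],[38,5],[47,0]]
[[15,10],[22,5],[26,0],[34,8],[41,5],[47,0]]
[[15,10],[17,18],[19,10],[22,5],[26,0],[34,8],[41,5],[47,0]]
[[15,10],[17,18],[19,10],[22,5],[26,0],[30,9],[36,8],[41,5],[47,0]]
[[15,10],[17,18],[19,10],[22,5],[26,0],[30,9],[36,15],[40,8],[41,5],[47,0]]
[[15,10],[17,18],[19,10],[22,5],[26,0],[30,9],[36,15],[40,8],[41,5],[47,0]]
[[15,10],[17,18],[19,10],[22,5],[26,0],[30,9],[36,15],[40,8],[41,5],[47,0]]
[[15,10],[17,18],[19,10],[22,5],[26,0],[29,5],[30,9],[36,15],[40,8],[41,5],[47,0]]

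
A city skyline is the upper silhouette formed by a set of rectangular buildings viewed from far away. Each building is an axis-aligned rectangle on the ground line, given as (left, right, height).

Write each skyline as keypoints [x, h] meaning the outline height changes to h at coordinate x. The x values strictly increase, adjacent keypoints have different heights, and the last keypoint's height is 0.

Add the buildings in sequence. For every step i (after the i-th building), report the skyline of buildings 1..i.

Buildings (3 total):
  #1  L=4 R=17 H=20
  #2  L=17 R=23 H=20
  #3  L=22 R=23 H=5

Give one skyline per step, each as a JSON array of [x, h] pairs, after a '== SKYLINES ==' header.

== SKYLINES ==
[[4,20],[17,0]]
[[4,20],[23,0]]
[[4,20],[23,0]]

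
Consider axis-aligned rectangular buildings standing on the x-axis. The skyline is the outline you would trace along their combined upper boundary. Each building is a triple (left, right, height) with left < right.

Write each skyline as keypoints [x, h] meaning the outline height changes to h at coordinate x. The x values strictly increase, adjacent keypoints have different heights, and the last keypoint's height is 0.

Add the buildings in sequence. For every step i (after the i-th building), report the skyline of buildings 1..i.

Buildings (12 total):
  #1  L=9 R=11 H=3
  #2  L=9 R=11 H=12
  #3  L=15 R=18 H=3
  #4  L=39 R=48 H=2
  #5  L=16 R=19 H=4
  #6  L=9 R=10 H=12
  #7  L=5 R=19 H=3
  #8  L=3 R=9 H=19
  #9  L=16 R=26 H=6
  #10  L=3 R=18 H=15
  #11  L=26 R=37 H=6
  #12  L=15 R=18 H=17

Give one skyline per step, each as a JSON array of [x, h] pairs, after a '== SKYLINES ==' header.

== SKYLINES ==
[[9,3],[11,0]]
[[9,12],[11,0]]
[[9,12],[11,0],[15,3],[18,0]]
[[9,12],[11,0],[15,3],[18,0],[39,2],[48,0]]
[[9,12],[11,0],[15,3],[16,4],[19,0],[39,2],[48,0]]
[[9,12],[11,0],[15,3],[16,4],[19,0],[39,2],[48,0]]
[[5,3],[9,12],[11,3],[16,4],[19,0],[39,2],[48,0]]
[[3,19],[9,12],[11,3],[16,4],[19,0],[39,2],[48,0]]
[[3,19],[9,12],[11,3],[16,6],[26,0],[39,2],[48,0]]
[[3,19],[9,15],[18,6],[26,0],[39,2],[48,0]]
[[3,19],[9,15],[18,6],[37,0],[39,2],[48,0]]
[[3,19],[9,15],[15,17],[18,6],[37,0],[39,2],[48,0]]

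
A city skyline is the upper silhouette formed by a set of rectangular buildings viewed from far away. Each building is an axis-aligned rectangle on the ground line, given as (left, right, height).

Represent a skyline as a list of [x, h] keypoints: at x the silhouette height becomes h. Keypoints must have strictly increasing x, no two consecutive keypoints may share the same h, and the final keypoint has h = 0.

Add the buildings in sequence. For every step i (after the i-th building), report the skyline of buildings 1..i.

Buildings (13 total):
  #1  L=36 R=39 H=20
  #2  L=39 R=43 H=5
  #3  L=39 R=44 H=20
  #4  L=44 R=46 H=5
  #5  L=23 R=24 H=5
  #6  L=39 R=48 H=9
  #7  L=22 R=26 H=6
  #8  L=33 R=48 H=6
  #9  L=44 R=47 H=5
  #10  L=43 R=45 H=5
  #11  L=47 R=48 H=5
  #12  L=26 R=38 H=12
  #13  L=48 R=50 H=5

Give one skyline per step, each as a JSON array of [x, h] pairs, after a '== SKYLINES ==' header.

== SKYLINES ==
[[36,20],[39,0]]
[[36,20],[39,5],[43,0]]
[[36,20],[44,0]]
[[36,20],[44,5],[46,0]]
[[23,5],[24,0],[36,20],[44,5],[46,0]]
[[23,5],[24,0],[36,20],[44,9],[48,0]]
[[22,6],[26,0],[36,20],[44,9],[48,0]]
[[22,6],[26,0],[33,6],[36,20],[44,9],[48,0]]
[[22,6],[26,0],[33,6],[36,20],[44,9],[48,0]]
[[22,6],[26,0],[33,6],[36,20],[44,9],[48,0]]
[[22,6],[26,0],[33,6],[36,20],[44,9],[48,0]]
[[22,6],[26,12],[36,20],[44,9],[48,0]]
[[22,6],[26,12],[36,20],[44,9],[48,5],[50,0]]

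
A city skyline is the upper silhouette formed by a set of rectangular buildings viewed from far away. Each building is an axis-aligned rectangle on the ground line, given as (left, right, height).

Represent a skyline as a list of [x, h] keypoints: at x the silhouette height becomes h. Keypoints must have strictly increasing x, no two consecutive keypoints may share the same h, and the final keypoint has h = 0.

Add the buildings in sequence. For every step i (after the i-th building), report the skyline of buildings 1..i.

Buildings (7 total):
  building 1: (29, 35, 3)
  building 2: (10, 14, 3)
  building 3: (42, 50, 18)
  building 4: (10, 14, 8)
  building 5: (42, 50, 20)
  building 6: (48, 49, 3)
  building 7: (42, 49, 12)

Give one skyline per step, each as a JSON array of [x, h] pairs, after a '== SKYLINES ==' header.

== SKYLINES ==
[[29,3],[35,0]]
[[10,3],[14,0],[29,3],[35,0]]
[[10,3],[14,0],[29,3],[35,0],[42,18],[50,0]]
[[10,8],[14,0],[29,3],[35,0],[42,18],[50,0]]
[[10,8],[14,0],[29,3],[35,0],[42,20],[50,0]]
[[10,8],[14,0],[29,3],[35,0],[42,20],[50,0]]
[[10,8],[14,0],[29,3],[35,0],[42,20],[50,0]]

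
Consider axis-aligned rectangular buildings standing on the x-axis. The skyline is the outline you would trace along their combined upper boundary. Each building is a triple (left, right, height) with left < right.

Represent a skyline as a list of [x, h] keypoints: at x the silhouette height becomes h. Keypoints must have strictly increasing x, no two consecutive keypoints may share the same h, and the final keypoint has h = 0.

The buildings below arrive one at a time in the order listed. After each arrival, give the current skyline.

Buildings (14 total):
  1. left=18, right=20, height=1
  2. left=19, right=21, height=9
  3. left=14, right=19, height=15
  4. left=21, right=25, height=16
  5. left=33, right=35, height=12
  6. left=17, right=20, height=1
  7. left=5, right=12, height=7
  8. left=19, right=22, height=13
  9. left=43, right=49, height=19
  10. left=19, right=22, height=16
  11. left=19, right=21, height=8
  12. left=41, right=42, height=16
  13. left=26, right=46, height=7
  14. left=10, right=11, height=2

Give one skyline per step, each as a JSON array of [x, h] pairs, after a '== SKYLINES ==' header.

== SKYLINES ==
[[18,1],[20,0]]
[[18,1],[19,9],[21,0]]
[[14,15],[19,9],[21,0]]
[[14,15],[19,9],[21,16],[25,0]]
[[14,15],[19,9],[21,16],[25,0],[33,12],[35,0]]
[[14,15],[19,9],[21,16],[25,0],[33,12],[35,0]]
[[5,7],[12,0],[14,15],[19,9],[21,16],[25,0],[33,12],[35,0]]
[[5,7],[12,0],[14,15],[19,13],[21,16],[25,0],[33,12],[35,0]]
[[5,7],[12,0],[14,15],[19,13],[21,16],[25,0],[33,12],[35,0],[43,19],[49,0]]
[[5,7],[12,0],[14,15],[19,16],[25,0],[33,12],[35,0],[43,19],[49,0]]
[[5,7],[12,0],[14,15],[19,16],[25,0],[33,12],[35,0],[43,19],[49,0]]
[[5,7],[12,0],[14,15],[19,16],[25,0],[33,12],[35,0],[41,16],[42,0],[43,19],[49,0]]
[[5,7],[12,0],[14,15],[19,16],[25,0],[26,7],[33,12],[35,7],[41,16],[42,7],[43,19],[49,0]]
[[5,7],[12,0],[14,15],[19,16],[25,0],[26,7],[33,12],[35,7],[41,16],[42,7],[43,19],[49,0]]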